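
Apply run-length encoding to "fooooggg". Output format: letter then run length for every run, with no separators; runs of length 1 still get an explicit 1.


String: "fooooggg"
Scanning for consecutive runs:
  'f' x 1
  'o' x 4
  'g' x 3
RLE = "f1o4g3"


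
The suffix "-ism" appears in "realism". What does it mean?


Suffix: -ism
As in: realism -> real + -ism
Meaning = belief / practice


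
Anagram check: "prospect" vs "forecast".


Word 1: "prospect" → sorted: ceopprst
Word 2: "forecast" → sorted: aceforst
Same letters? ceopprst != aceforst
Anagram = No


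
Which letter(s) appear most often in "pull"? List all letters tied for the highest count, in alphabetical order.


Word: "pull"
Letter counts:
  'l': 2
  'p': 1
  'u': 1
Maximum count = 2
Most frequent = 'l' (2 times each)


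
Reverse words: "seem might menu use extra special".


Original: "seem might menu use extra special"
Words (1..n): seem | might | menu | use | extra | special
Reversed (n..1): special | extra | use | menu | might | seem
Result = "special extra use menu might seem"


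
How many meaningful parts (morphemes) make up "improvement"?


Word: "improvement"
Morphemes: improve + -ment
Each morpheme carries meaning
= 2 morphemes


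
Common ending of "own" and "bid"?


Word 1: "own"
Word 2: "bid"
Comparing from end:
  Pos -1: 'n' != 'd' (stop)
LCS = "" (length 0)


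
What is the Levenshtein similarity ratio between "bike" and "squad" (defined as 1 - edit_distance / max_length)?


Word 1: "bike" (length 4)
Word 2: "squad" (length 5)
One optimal edit sequence:
  1. insert 's'  (+1)
  2. substitute 'b' -> 'q'  (+1)
  3. substitute 'i' -> 'u'  (+1)
  4. substitute 'k' -> 'a'  (+1)
  5. substitute 'e' -> 'd'  (+1)
Edit distance = 5
Max length = max(4, 5) = 5
Similarity = 1 - 5/5
= 0.0000


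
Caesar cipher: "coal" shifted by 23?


Word: "coal"
Shift: 23
Each letter → (letter + shift) mod 26:
  'c' (2) + 23 = 25 → 'z'
  'o' (14) + 23 = 11 → 'l'
  'a' (0) + 23 = 23 → 'x'
  'l' (11) + 23 = 8 → 'i'
Result = "zlxi"


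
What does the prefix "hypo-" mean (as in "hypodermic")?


Prefix: hypo-
As in: hypodermic -> hypo- + dermic
Meaning = under / below normal


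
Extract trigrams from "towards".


Word: "towards" (length 7)
Number of trigrams = 7 - 3 + 1 = 5
  Position 0: "tow"
  Position 1: "owa"
  Position 2: "war"
  Position 3: "ard"
  Position 4: "rds"
Trigrams = "tow", "owa", "war", "ard", "rds"


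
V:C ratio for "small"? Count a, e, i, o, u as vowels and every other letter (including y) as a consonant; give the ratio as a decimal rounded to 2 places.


Word: "small"
Vowels (a,e,i,o,u): 1
Consonants: 4
Ratio = 1/4
= 0.25


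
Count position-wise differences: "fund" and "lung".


Comparing character by character (same length = 4):
  Pos 0: 'f' vs 'l' !=
  Pos 1: 'u' vs 'u' =
  Pos 2: 'n' vs 'n' =
  Pos 3: 'd' vs 'g' !=
Hamming distance = 2


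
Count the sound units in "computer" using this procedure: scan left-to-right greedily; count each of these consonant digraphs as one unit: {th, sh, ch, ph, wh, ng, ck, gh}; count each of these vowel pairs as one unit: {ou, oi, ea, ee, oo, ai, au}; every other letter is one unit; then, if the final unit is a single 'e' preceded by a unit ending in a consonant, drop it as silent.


Word: "computer" (8 letters)
Left-to-right scan:
  1. 'c' (letter)
  2. 'o' (letter)
  3. 'm' (letter)
  4. 'p' (letter)
  5. 'u' (letter)
  6. 't' (letter)
  7. 'e' (letter)
  8. 'r' (letter)
Units from scan: 8
Sound units = 8 units


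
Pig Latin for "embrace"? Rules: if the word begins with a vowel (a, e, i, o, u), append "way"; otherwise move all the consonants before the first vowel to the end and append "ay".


Word: "embrace"
Starts with vowel → add 'way'
Pig Latin = "embraceway"


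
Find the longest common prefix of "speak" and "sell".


Word 1: "speak"
Word 2: "sell"
Comparing from start:
  Pos 0: 's' == 's'
  Pos 1: 'p' != 'e' (stop)
LCP = "s" (length 1)


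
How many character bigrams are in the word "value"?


Word: "value" (length 5)
Number of 2-grams = length - 2 + 1 = 5 - 2 + 1
= 4


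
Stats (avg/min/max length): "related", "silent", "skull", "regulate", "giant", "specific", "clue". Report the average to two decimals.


Lengths: "related"=7, "silent"=6, "skull"=5, "regulate"=8, "giant"=5, "specific"=8, "clue"=4
Sum = 43, Count = 7
Average = 43/7 = 6.14
= avg=6.14, min=4, max=8


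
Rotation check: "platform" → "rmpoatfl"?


Word: "platform", Candidate: "rmpoatfl"
Method: check if candidate is substring of word+word
"platformplatform" contains "rmpoatfl"? No
Is rotation = No


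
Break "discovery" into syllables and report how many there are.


Word: "discovery"
Syllable breakdown: dis / cov / er / y
Counting: 4 parts
= 4 syllables


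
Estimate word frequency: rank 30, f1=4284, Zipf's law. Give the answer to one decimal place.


Zipf's law: f(r) = f(1) / r
f(1) = 4284
f(30) = 4284 / 30
= 142.8 occurrences


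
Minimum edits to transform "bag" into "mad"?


Word 1: "bag" (length 3)
Word 2: "mad" (length 3)
One optimal edit sequence (insert/delete/substitute each cost 1):
  1. substitute 'b' -> 'm'  (+1)
  2. keep 'a'
  3. substitute 'g' -> 'd'  (+1)
Total edit operations: 2
Edit distance = 2


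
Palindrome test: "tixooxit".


Word: "tixooxit"
Reversed: "tixooxit"
Forward == Backward? tixooxit == tixooxit
Palindrome = Yes


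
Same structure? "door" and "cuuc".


Pattern of "door": [0, 1, 1, 2]
Pattern of "cuuc": [0, 1, 1, 0]
Patterns do not match
Same pattern = No


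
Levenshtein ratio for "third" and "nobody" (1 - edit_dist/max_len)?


Word 1: "third" (length 5)
Word 2: "nobody" (length 6)
One optimal edit sequence:
  1. substitute 't' -> 'n'  (+1)
  2. substitute 'h' -> 'o'  (+1)
  3. substitute 'i' -> 'b'  (+1)
  4. substitute 'r' -> 'o'  (+1)
  5. keep 'd'
  6. insert 'y'  (+1)
Edit distance = 5
Max length = max(5, 6) = 6
Similarity = 1 - 5/6
= 0.1667


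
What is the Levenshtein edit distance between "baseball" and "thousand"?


Word 1: "baseball" (length 8)
Word 2: "thousand" (length 8)
One optimal edit sequence (insert/delete/substitute each cost 1):
  1. substitute 'b' -> 't'  (+1)
  2. substitute 'a' -> 'h'  (+1)
  3. substitute 's' -> 'o'  (+1)
  4. substitute 'e' -> 'u'  (+1)
  5. substitute 'b' -> 's'  (+1)
  6. keep 'a'
  7. substitute 'l' -> 'n'  (+1)
  8. substitute 'l' -> 'd'  (+1)
Total edit operations: 7
Edit distance = 7


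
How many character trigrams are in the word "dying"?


Word: "dying" (length 5)
Number of 3-grams = length - 3 + 1 = 5 - 3 + 1
= 3


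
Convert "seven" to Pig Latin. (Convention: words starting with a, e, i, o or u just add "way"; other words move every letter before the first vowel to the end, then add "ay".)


Word: "seven"
Starts with consonant(s) → move to end, add 'ay'
Consonant cluster: "s"
Pig Latin = "evensay"


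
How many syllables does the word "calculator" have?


Word: "calculator"
Syllable breakdown: cal · cu · la · tor
Counting: 4 parts
= 4 syllables


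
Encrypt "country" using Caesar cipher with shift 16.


Word: "country"
Shift: 16
Each letter → (letter + shift) mod 26:
  'c' (2) + 16 = 18 → 's'
  'o' (14) + 16 = 4 → 'e'
  'u' (20) + 16 = 10 → 'k'
  'n' (13) + 16 = 3 → 'd'
  't' (19) + 16 = 9 → 'j'
  'r' (17) + 16 = 7 → 'h'
  'y' (24) + 16 = 14 → 'o'
Result = "sekdjho"


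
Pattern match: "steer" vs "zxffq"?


Pattern of "steer": [0, 1, 2, 2, 3]
Pattern of "zxffq": [0, 1, 2, 2, 3]
Patterns match
Same pattern = Yes


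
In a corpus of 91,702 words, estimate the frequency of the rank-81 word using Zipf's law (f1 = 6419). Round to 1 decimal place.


Zipf's law: f(r) = f(1) / r
f(1) = 6419
f(81) = 6419 / 81
= 79.2 occurrences


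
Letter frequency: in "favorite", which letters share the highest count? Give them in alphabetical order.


Word: "favorite"
Letter counts:
  'a': 1
  'e': 1
  'f': 1
  'i': 1
  'o': 1
  'r': 1
  't': 1
  'v': 1
Maximum count = 1
Most frequent = 'a', 'e', 'f', 'i', 'o', 'r', 't', 'v' (1 time each)


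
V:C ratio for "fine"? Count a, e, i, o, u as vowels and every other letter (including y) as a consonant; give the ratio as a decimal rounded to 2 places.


Word: "fine"
Vowels (a,e,i,o,u): 2
Consonants: 2
Ratio = 2/2
= 1.00


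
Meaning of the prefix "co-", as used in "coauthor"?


Prefix: co-
Example: coauthor (co- + author)
Meaning = together


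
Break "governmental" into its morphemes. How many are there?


Word: "governmental"
Morphemes: govern | -ment | -al
Each morpheme carries meaning
= 3 morphemes


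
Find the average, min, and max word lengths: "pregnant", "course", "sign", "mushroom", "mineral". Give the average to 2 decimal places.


Lengths: "pregnant"=8, "course"=6, "sign"=4, "mushroom"=8, "mineral"=7
Sum = 33, Count = 5
Average = 33/5 = 6.60
= avg=6.60, min=4, max=8


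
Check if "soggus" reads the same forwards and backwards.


Word: "soggus"
Reversed: "suggos"
Forward == Backward? soggus != suggos
Palindrome = No


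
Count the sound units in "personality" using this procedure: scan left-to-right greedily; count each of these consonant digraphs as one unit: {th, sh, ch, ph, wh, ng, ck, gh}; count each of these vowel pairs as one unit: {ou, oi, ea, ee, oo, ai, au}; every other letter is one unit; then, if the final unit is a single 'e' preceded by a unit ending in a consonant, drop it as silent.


Word: "personality" (11 letters)
Left-to-right scan:
  1. 'p' (letter)
  2. 'e' (letter)
  3. 'r' (letter)
  4. 's' (letter)
  5. 'o' (letter)
  6. 'n' (letter)
  7. 'a' (letter)
  8. 'l' (letter)
  9. 'i' (letter)
  10. 't' (letter)
  11. 'y' (letter)
Units from scan: 11
Sound units = 11 units


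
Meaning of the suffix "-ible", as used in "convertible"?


Suffix: -ible
As in: convertible -> convert + -ible
Meaning = capable of


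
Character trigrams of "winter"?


Word: "winter" (length 6)
Number of trigrams = 6 - 3 + 1 = 4
  Position 0: "win"
  Position 1: "int"
  Position 2: "nte"
  Position 3: "ter"
Trigrams = "win", "int", "nte", "ter"


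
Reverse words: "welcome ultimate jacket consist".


Original: "welcome ultimate jacket consist"
Words (1..n): welcome | ultimate | jacket | consist
Reversed (n..1): consist | jacket | ultimate | welcome
Result = "consist jacket ultimate welcome"


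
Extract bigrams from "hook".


Word: "hook" (length 4)
Number of bigrams = 4 - 2 + 1 = 3
  Position 0: "ho"
  Position 1: "oo"
  Position 2: "ok"
Bigrams = "ho", "oo", "ok"


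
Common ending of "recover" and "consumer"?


Word 1: "recover"
Word 2: "consumer"
Comparing from end:
  Pos -1: 'r' == 'r'
  Pos -2: 'e' == 'e'
  Pos -3: 'v' != 'm' (stop)
LCS = "er" (length 2)


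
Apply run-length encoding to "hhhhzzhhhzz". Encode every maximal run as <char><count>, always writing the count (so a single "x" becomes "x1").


String: "hhhhzzhhhzz"
Scanning for consecutive runs:
  'h' x 4
  'z' x 2
  'h' x 3
  'z' x 2
RLE = "h4z2h3z2"


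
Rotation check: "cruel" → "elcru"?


Word: "cruel", Candidate: "elcru"
Method: check if candidate is substring of word+word
"cruelcruel" contains "elcru"? Yes
Is rotation = Yes


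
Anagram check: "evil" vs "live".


Word 1: "evil" → sorted: eilv
Word 2: "live" → sorted: eilv
Same letters? eilv == eilv
Anagram = Yes


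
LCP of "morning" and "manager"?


Word 1: "morning"
Word 2: "manager"
Comparing from start:
  Pos 0: 'm' == 'm'
  Pos 1: 'o' != 'a' (stop)
LCP = "m" (length 1)


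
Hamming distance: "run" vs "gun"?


Comparing character by character (same length = 3):
  Pos 0: 'r' vs 'g' !=
  Pos 1: 'u' vs 'u' =
  Pos 2: 'n' vs 'n' =
Hamming distance = 1


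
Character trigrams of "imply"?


Word: "imply" (length 5)
Number of trigrams = 5 - 3 + 1 = 3
  Position 0: "imp"
  Position 1: "mpl"
  Position 2: "ply"
Trigrams = "imp", "mpl", "ply"


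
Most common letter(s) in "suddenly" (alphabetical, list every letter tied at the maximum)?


Word: "suddenly"
Letter counts:
  'd': 2
  'e': 1
  'l': 1
  'n': 1
  's': 1
  'u': 1
  'y': 1
Maximum count = 2
Most frequent = 'd' (2 times each)


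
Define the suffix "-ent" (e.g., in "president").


Suffix: -ent
As in: president -> preside + -ent, with a spelling change
Meaning = one who / that which


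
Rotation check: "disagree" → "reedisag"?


Word: "disagree", Candidate: "reedisag"
Method: check if candidate is substring of word+word
"disagreedisagree" contains "reedisag"? Yes
Is rotation = Yes


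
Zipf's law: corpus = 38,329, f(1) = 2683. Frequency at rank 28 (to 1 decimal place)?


Zipf's law: f(r) = f(1) / r
f(1) = 2683
f(28) = 2683 / 28
= 95.8 occurrences


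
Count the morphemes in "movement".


Word: "movement"
Morphemes: move | -ment
Each morpheme carries meaning
= 2 morphemes


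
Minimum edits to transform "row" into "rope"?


Word 1: "row" (length 3)
Word 2: "rope" (length 4)
One optimal edit sequence (insert/delete/substitute each cost 1):
  1. keep 'r'
  2. keep 'o'
  3. insert 'p'  (+1)
  4. substitute 'w' -> 'e'  (+1)
Total edit operations: 2
Edit distance = 2


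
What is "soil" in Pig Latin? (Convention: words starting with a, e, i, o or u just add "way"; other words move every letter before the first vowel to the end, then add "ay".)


Word: "soil"
Starts with consonant(s) → move to end, add 'ay'
Consonant cluster: "s"
Pig Latin = "oilsay"


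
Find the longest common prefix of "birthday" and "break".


Word 1: "birthday"
Word 2: "break"
Comparing from start:
  Pos 0: 'b' == 'b'
  Pos 1: 'i' != 'r' (stop)
LCP = "b" (length 1)


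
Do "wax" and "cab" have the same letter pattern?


Pattern of "wax": [0, 1, 2]
Pattern of "cab": [0, 1, 2]
Patterns match
Same pattern = Yes


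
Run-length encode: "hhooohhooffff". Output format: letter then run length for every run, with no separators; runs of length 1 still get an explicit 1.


String: "hhooohhooffff"
Scanning for consecutive runs:
  'h' x 2
  'o' x 3
  'h' x 2
  'o' x 2
  'f' x 4
RLE = "h2o3h2o2f4"


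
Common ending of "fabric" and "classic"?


Word 1: "fabric"
Word 2: "classic"
Comparing from end:
  Pos -1: 'c' == 'c'
  Pos -2: 'i' == 'i'
  Pos -3: 'r' != 's' (stop)
LCS = "ic" (length 2)


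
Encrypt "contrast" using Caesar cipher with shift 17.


Word: "contrast"
Shift: 17
Each letter → (letter + shift) mod 26:
  'c' (2) + 17 = 19 → 't'
  'o' (14) + 17 = 5 → 'f'
  'n' (13) + 17 = 4 → 'e'
  't' (19) + 17 = 10 → 'k'
  'r' (17) + 17 = 8 → 'i'
  'a' (0) + 17 = 17 → 'r'
  's' (18) + 17 = 9 → 'j'
  't' (19) + 17 = 10 → 'k'
Result = "tfekirjk"


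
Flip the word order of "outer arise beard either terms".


Original: "outer arise beard either terms"
Words (1..n): outer | arise | beard | either | terms
Reversed (n..1): terms | either | beard | arise | outer
Result = "terms either beard arise outer"


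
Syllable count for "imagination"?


Word: "imagination"
Syllable breakdown: i · mag · i · na · tion
Counting: 5 parts
= 5 syllables


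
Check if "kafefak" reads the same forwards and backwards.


Word: "kafefak"
Reversed: "kafefak"
Forward == Backward? kafefak == kafefak
Palindrome = Yes


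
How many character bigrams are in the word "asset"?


Word: "asset" (length 5)
Number of 2-grams = length - 2 + 1 = 5 - 2 + 1
= 4


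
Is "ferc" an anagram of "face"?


Word 1: "face" → sorted: acef
Word 2: "ferc" → sorted: cefr
Same letters? acef != cefr
Anagram = No


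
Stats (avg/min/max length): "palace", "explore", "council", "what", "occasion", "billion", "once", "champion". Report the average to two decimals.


Lengths: "palace"=6, "explore"=7, "council"=7, "what"=4, "occasion"=8, "billion"=7, "once"=4, "champion"=8
Sum = 51, Count = 8
Average = 51/8 = 6.38
= avg=6.38, min=4, max=8


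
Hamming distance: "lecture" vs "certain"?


Comparing character by character (same length = 7):
  Pos 0: 'l' vs 'c' !=
  Pos 1: 'e' vs 'e' =
  Pos 2: 'c' vs 'r' !=
  Pos 3: 't' vs 't' =
  Pos 4: 'u' vs 'a' !=
  Pos 5: 'r' vs 'i' !=
  Pos 6: 'e' vs 'n' !=
Hamming distance = 5


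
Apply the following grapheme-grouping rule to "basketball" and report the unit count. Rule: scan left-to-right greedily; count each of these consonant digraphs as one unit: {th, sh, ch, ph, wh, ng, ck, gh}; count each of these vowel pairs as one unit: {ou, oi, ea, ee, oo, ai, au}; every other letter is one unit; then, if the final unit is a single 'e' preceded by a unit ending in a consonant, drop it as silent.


Word: "basketball" (10 letters)
Left-to-right scan:
  1. 'b' (letter)
  2. 'a' (letter)
  3. 's' (letter)
  4. 'k' (letter)
  5. 'e' (letter)
  6. 't' (letter)
  7. 'b' (letter)
  8. 'a' (letter)
  9. 'l' (letter)
  10. 'l' (letter)
Units from scan: 10
Sound units = 10 units


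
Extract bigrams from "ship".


Word: "ship" (length 4)
Number of bigrams = 4 - 2 + 1 = 3
  Position 0: "sh"
  Position 1: "hi"
  Position 2: "ip"
Bigrams = "sh", "hi", "ip"


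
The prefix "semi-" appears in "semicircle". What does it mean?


Prefix: semi-
Example: semicircle = semi- + circle
Meaning = half


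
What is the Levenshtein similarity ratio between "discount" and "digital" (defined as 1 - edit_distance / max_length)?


Word 1: "discount" (length 8)
Word 2: "digital" (length 7)
One optimal edit sequence:
  1. keep 'd'
  2. keep 'i'
  3. delete 's'  (+1)
  4. substitute 'c' -> 'g'  (+1)
  5. substitute 'o' -> 'i'  (+1)
  6. substitute 'u' -> 't'  (+1)
  7. substitute 'n' -> 'a'  (+1)
  8. substitute 't' -> 'l'  (+1)
Edit distance = 6
Max length = max(8, 7) = 8
Similarity = 1 - 6/8
= 0.2500


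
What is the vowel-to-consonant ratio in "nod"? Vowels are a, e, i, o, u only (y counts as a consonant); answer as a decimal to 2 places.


Word: "nod"
Vowels (a,e,i,o,u): 1
Consonants: 2
Ratio = 1/2
= 0.50


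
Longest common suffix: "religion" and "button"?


Word 1: "religion"
Word 2: "button"
Comparing from end:
  Pos -1: 'n' == 'n'
  Pos -2: 'o' == 'o'
  Pos -3: 'i' != 't' (stop)
LCS = "on" (length 2)


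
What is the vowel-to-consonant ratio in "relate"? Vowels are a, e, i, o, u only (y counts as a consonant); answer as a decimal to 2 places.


Word: "relate"
Vowels (a,e,i,o,u): 3
Consonants: 3
Ratio = 3/3
= 1.00


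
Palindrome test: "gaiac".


Word: "gaiac"
Reversed: "caiag"
Forward == Backward? gaiac != caiag
Palindrome = No


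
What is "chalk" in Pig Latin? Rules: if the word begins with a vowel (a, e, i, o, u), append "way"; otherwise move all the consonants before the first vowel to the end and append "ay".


Word: "chalk"
Starts with consonant(s) → move to end, add 'ay'
Consonant cluster: "ch"
Pig Latin = "alkchay"


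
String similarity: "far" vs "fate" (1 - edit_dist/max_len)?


Word 1: "far" (length 3)
Word 2: "fate" (length 4)
One optimal edit sequence:
  1. keep 'f'
  2. keep 'a'
  3. insert 't'  (+1)
  4. substitute 'r' -> 'e'  (+1)
Edit distance = 2
Max length = max(3, 4) = 4
Similarity = 1 - 2/4
= 0.5000


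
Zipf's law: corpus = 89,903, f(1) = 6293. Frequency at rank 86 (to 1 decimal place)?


Zipf's law: f(r) = f(1) / r
f(1) = 6293
f(86) = 6293 / 86
= 73.2 occurrences


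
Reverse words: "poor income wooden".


Original: "poor income wooden"
Words (1..n): poor | income | wooden
Reversed (n..1): wooden | income | poor
Result = "wooden income poor"


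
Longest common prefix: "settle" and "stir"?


Word 1: "settle"
Word 2: "stir"
Comparing from start:
  Pos 0: 's' == 's'
  Pos 1: 'e' != 't' (stop)
LCP = "s" (length 1)


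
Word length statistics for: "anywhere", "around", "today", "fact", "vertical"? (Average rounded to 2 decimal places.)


Lengths: "anywhere"=8, "around"=6, "today"=5, "fact"=4, "vertical"=8
Sum = 31, Count = 5
Average = 31/5 = 6.20
= avg=6.20, min=4, max=8


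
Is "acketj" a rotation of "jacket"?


Word: "jacket", Candidate: "acketj"
Method: check if candidate is substring of word+word
"jacketjacket" contains "acketj"? Yes
Is rotation = Yes


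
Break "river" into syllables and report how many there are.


Word: "river"
Syllable breakdown: riv · er
Counting: 2 parts
= 2 syllables


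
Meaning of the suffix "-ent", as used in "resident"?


Suffix: -ent
As in: resident -> reside + -ent, with a spelling change
Meaning = one who / that which


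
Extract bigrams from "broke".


Word: "broke" (length 5)
Number of bigrams = 5 - 2 + 1 = 4
  Position 0: "br"
  Position 1: "ro"
  Position 2: "ok"
  Position 3: "ke"
Bigrams = "br", "ro", "ok", "ke"


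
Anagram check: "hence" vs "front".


Word 1: "hence" → sorted: ceehn
Word 2: "front" → sorted: fnort
Same letters? ceehn != fnort
Anagram = No


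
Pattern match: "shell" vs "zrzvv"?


Pattern of "shell": [0, 1, 2, 3, 3]
Pattern of "zrzvv": [0, 1, 0, 2, 2]
Patterns do not match
Same pattern = No


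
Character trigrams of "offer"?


Word: "offer" (length 5)
Number of trigrams = 5 - 3 + 1 = 3
  Position 0: "off"
  Position 1: "ffe"
  Position 2: "fer"
Trigrams = "off", "ffe", "fer"


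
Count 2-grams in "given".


Word: "given" (length 5)
Number of 2-grams = length - 2 + 1 = 5 - 2 + 1
= 4


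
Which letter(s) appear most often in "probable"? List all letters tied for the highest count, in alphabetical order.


Word: "probable"
Letter counts:
  'a': 1
  'b': 2
  'e': 1
  'l': 1
  'o': 1
  'p': 1
  'r': 1
Maximum count = 2
Most frequent = 'b' (2 times each)


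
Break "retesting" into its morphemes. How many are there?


Word: "retesting"
Morphemes: re- + test + -ing
Each morpheme carries meaning
= 3 morphemes


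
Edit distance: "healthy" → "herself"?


Word 1: "healthy" (length 7)
Word 2: "herself" (length 7)
One optimal edit sequence (insert/delete/substitute each cost 1):
  1. keep 'h'
  2. keep 'e'
  3. substitute 'a' -> 'r'  (+1)
  4. substitute 'l' -> 's'  (+1)
  5. substitute 't' -> 'e'  (+1)
  6. substitute 'h' -> 'l'  (+1)
  7. substitute 'y' -> 'f'  (+1)
Total edit operations: 5
Edit distance = 5


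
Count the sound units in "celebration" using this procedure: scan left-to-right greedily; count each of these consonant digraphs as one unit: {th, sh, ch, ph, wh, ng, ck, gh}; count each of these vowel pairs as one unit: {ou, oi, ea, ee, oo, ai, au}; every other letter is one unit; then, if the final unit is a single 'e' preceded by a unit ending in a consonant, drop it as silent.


Word: "celebration" (11 letters)
Left-to-right scan:
  1. 'c' (letter)
  2. 'e' (letter)
  3. 'l' (letter)
  4. 'e' (letter)
  5. 'b' (letter)
  6. 'r' (letter)
  7. 'a' (letter)
  8. 't' (letter)
  9. 'i' (letter)
  10. 'o' (letter)
  11. 'n' (letter)
Units from scan: 11
Sound units = 11 units


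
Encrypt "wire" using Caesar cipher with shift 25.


Word: "wire"
Shift: 25
Each letter → (letter + shift) mod 26:
  'w' (22) + 25 = 21 → 'v'
  'i' (8) + 25 = 7 → 'h'
  'r' (17) + 25 = 16 → 'q'
  'e' (4) + 25 = 3 → 'd'
Result = "vhqd"


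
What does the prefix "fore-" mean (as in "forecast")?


Prefix: fore-
Example: forecast = fore- + cast
Meaning = before


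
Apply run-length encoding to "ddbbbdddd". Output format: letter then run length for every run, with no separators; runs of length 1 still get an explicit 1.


String: "ddbbbdddd"
Scanning for consecutive runs:
  'd' x 2
  'b' x 3
  'd' x 4
RLE = "d2b3d4"


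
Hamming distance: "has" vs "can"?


Comparing character by character (same length = 3):
  Pos 0: 'h' vs 'c' !=
  Pos 1: 'a' vs 'a' =
  Pos 2: 's' vs 'n' !=
Hamming distance = 2


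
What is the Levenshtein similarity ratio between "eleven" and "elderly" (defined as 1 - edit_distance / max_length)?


Word 1: "eleven" (length 6)
Word 2: "elderly" (length 7)
One optimal edit sequence:
  1. keep 'e'
  2. keep 'l'
  3. insert 'd'  (+1)
  4. keep 'e'
  5. substitute 'v' -> 'r'  (+1)
  6. substitute 'e' -> 'l'  (+1)
  7. substitute 'n' -> 'y'  (+1)
Edit distance = 4
Max length = max(6, 7) = 7
Similarity = 1 - 4/7
= 0.4286


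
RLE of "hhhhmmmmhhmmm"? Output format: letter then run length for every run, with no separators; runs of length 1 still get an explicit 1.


String: "hhhhmmmmhhmmm"
Scanning for consecutive runs:
  'h' x 4
  'm' x 4
  'h' x 2
  'm' x 3
RLE = "h4m4h2m3"


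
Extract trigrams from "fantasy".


Word: "fantasy" (length 7)
Number of trigrams = 7 - 3 + 1 = 5
  Position 0: "fan"
  Position 1: "ant"
  Position 2: "nta"
  Position 3: "tas"
  Position 4: "asy"
Trigrams = "fan", "ant", "nta", "tas", "asy"


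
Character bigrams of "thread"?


Word: "thread" (length 6)
Number of bigrams = 6 - 2 + 1 = 5
  Position 0: "th"
  Position 1: "hr"
  Position 2: "re"
  Position 3: "ea"
  Position 4: "ad"
Bigrams = "th", "hr", "re", "ea", "ad"


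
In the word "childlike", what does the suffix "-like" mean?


Suffix: -like
Example: childlike (child + -like)
Meaning = resembling


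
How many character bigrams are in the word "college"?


Word: "college" (length 7)
Number of 2-grams = length - 2 + 1 = 7 - 2 + 1
= 6


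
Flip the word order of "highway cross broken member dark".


Original: "highway cross broken member dark"
Words (1..n): highway | cross | broken | member | dark
Reversed (n..1): dark | member | broken | cross | highway
Result = "dark member broken cross highway"


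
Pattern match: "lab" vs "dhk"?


Pattern of "lab": [0, 1, 2]
Pattern of "dhk": [0, 1, 2]
Patterns match
Same pattern = Yes


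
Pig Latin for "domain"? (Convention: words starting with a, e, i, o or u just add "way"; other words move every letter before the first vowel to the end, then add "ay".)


Word: "domain"
Starts with consonant(s) → move to end, add 'ay'
Consonant cluster: "d"
Pig Latin = "omainday"


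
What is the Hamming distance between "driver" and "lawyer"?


Comparing character by character (same length = 6):
  Pos 0: 'd' vs 'l' !=
  Pos 1: 'r' vs 'a' !=
  Pos 2: 'i' vs 'w' !=
  Pos 3: 'v' vs 'y' !=
  Pos 4: 'e' vs 'e' =
  Pos 5: 'r' vs 'r' =
Hamming distance = 4


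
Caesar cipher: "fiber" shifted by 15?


Word: "fiber"
Shift: 15
Each letter → (letter + shift) mod 26:
  'f' (5) + 15 = 20 → 'u'
  'i' (8) + 15 = 23 → 'x'
  'b' (1) + 15 = 16 → 'q'
  'e' (4) + 15 = 19 → 't'
  'r' (17) + 15 = 6 → 'g'
Result = "uxqtg"


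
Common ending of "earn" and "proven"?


Word 1: "earn"
Word 2: "proven"
Comparing from end:
  Pos -1: 'n' == 'n'
  Pos -2: 'r' != 'e' (stop)
LCS = "n" (length 1)


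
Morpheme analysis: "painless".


Word: "painless"
Morphemes: pain / -less
Each morpheme carries meaning
= 2 morphemes


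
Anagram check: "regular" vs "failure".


Word 1: "regular" → sorted: aeglrru
Word 2: "failure" → sorted: aefilru
Same letters? aeglrru != aefilru
Anagram = No


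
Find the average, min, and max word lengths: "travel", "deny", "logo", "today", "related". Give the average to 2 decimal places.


Lengths: "travel"=6, "deny"=4, "logo"=4, "today"=5, "related"=7
Sum = 26, Count = 5
Average = 26/5 = 5.20
= avg=5.20, min=4, max=7


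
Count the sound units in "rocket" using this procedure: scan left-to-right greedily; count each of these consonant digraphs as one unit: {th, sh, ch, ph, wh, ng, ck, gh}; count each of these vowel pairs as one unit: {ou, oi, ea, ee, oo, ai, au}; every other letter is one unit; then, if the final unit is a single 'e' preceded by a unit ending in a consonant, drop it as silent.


Word: "rocket" (6 letters)
Left-to-right scan:
  (1) 'r' (letter)
  (2) 'o' (letter)
  (3) 'ck' (digraph)
  (4) 'e' (letter)
  (5) 't' (letter)
Units from scan: 5
Sound units = 5 units


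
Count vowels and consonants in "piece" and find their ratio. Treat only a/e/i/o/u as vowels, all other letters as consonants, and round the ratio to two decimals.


Word: "piece"
Vowels (a,e,i,o,u): 3
Consonants: 2
Ratio = 3/2
= 1.50


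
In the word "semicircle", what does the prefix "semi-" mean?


Prefix: semi-
Example: semicircle (semi- + circle)
Meaning = half


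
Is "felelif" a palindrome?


Word: "felelif"
Reversed: "filelef"
Forward == Backward? felelif != filelef
Palindrome = No


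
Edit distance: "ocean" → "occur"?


Word 1: "ocean" (length 5)
Word 2: "occur" (length 5)
One optimal edit sequence (insert/delete/substitute each cost 1):
  1. keep 'o'
  2. keep 'c'
  3. substitute 'e' -> 'c'  (+1)
  4. substitute 'a' -> 'u'  (+1)
  5. substitute 'n' -> 'r'  (+1)
Total edit operations: 3
Edit distance = 3


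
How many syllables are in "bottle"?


Word: "bottle"
Syllable breakdown: bot · tle
Counting: 2 parts
= 2 syllables


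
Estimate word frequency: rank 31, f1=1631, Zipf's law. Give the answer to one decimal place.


Zipf's law: f(r) = f(1) / r
f(1) = 1631
f(31) = 1631 / 31
= 52.6 occurrences


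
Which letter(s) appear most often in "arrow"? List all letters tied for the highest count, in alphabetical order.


Word: "arrow"
Letter counts:
  'a': 1
  'o': 1
  'r': 2
  'w': 1
Maximum count = 2
Most frequent = 'r' (2 times each)


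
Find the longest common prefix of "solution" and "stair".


Word 1: "solution"
Word 2: "stair"
Comparing from start:
  Pos 0: 's' == 's'
  Pos 1: 'o' != 't' (stop)
LCP = "s" (length 1)


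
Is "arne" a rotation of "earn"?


Word: "earn", Candidate: "arne"
Method: check if candidate is substring of word+word
"earnearn" contains "arne"? Yes
Is rotation = Yes


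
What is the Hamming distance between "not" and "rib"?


Comparing character by character (same length = 3):
  Pos 0: 'n' vs 'r' !=
  Pos 1: 'o' vs 'i' !=
  Pos 2: 't' vs 'b' !=
Hamming distance = 3


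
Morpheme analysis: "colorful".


Word: "colorful"
Morphemes: color / -ful
Each morpheme carries meaning
= 2 morphemes


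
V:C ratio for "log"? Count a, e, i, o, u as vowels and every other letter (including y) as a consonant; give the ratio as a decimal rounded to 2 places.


Word: "log"
Vowels (a,e,i,o,u): 1
Consonants: 2
Ratio = 1/2
= 0.50


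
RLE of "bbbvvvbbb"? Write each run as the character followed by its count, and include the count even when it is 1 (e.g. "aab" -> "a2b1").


String: "bbbvvvbbb"
Scanning for consecutive runs:
  'b' x 3
  'v' x 3
  'b' x 3
RLE = "b3v3b3"


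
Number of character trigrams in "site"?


Word: "site" (length 4)
Number of 3-grams = length - 3 + 1 = 4 - 3 + 1
= 2


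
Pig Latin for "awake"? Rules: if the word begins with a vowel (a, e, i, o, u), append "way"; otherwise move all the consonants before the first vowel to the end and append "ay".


Word: "awake"
Starts with vowel → add 'way'
Pig Latin = "awakeway"


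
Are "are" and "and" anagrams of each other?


Word 1: "are" → sorted: aer
Word 2: "and" → sorted: adn
Same letters? aer != adn
Anagram = No


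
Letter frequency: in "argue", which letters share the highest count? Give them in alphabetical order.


Word: "argue"
Letter counts:
  'a': 1
  'e': 1
  'g': 1
  'r': 1
  'u': 1
Maximum count = 1
Most frequent = 'a', 'e', 'g', 'r', 'u' (1 time each)


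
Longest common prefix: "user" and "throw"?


Word 1: "user"
Word 2: "throw"
Comparing from start:
  Pos 0: 'u' != 't' (stop)
LCP = "" (length 0)


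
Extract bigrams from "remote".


Word: "remote" (length 6)
Number of bigrams = 6 - 2 + 1 = 5
  Position 0: "re"
  Position 1: "em"
  Position 2: "mo"
  Position 3: "ot"
  Position 4: "te"
Bigrams = "re", "em", "mo", "ot", "te"


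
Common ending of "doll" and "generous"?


Word 1: "doll"
Word 2: "generous"
Comparing from end:
  Pos -1: 'l' != 's' (stop)
LCS = "" (length 0)


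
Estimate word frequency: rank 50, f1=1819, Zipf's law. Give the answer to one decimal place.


Zipf's law: f(r) = f(1) / r
f(1) = 1819
f(50) = 1819 / 50
= 36.4 occurrences


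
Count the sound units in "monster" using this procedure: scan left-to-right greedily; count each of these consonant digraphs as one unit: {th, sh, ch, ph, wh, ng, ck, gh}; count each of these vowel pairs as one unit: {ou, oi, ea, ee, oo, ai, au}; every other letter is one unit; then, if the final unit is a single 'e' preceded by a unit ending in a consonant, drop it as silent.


Word: "monster" (7 letters)
Left-to-right scan:
  [1] 'm' (letter)
  [2] 'o' (letter)
  [3] 'n' (letter)
  [4] 's' (letter)
  [5] 't' (letter)
  [6] 'e' (letter)
  [7] 'r' (letter)
Units from scan: 7
Sound units = 7 units


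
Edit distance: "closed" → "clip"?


Word 1: "closed" (length 6)
Word 2: "clip" (length 4)
One optimal edit sequence (insert/delete/substitute each cost 1):
  1. keep 'c'
  2. keep 'l'
  3. delete 'o'  (+1)
  4. delete 's'  (+1)
  5. substitute 'e' -> 'i'  (+1)
  6. substitute 'd' -> 'p'  (+1)
Total edit operations: 4
Edit distance = 4


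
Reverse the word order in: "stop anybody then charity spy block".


Original: "stop anybody then charity spy block"
Words (1..n): stop | anybody | then | charity | spy | block
Reversed (n..1): block | spy | charity | then | anybody | stop
Result = "block spy charity then anybody stop"


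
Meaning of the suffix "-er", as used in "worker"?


Suffix: -er
Example: worker (work + -er)
Meaning = one who / more


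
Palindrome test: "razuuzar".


Word: "razuuzar"
Reversed: "razuuzar"
Forward == Backward? razuuzar == razuuzar
Palindrome = Yes


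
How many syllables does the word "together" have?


Word: "together"
Syllable breakdown: to | geth | er
Counting: 3 parts
= 3 syllables


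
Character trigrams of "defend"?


Word: "defend" (length 6)
Number of trigrams = 6 - 3 + 1 = 4
  Position 0: "def"
  Position 1: "efe"
  Position 2: "fen"
  Position 3: "end"
Trigrams = "def", "efe", "fen", "end"


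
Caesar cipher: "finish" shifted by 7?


Word: "finish"
Shift: 7
Each letter → (letter + shift) mod 26:
  'f' (5) + 7 = 12 → 'm'
  'i' (8) + 7 = 15 → 'p'
  'n' (13) + 7 = 20 → 'u'
  'i' (8) + 7 = 15 → 'p'
  's' (18) + 7 = 25 → 'z'
  'h' (7) + 7 = 14 → 'o'
Result = "mpupzo"


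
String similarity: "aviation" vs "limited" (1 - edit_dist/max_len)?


Word 1: "aviation" (length 8)
Word 2: "limited" (length 7)
One optimal edit sequence:
  1. delete 'a'  (+1)
  2. substitute 'v' -> 'l'  (+1)
  3. keep 'i'
  4. substitute 'a' -> 'm'  (+1)
  5. substitute 't' -> 'i'  (+1)
  6. substitute 'i' -> 't'  (+1)
  7. substitute 'o' -> 'e'  (+1)
  8. substitute 'n' -> 'd'  (+1)
Edit distance = 7
Max length = max(8, 7) = 8
Similarity = 1 - 7/8
= 0.1250


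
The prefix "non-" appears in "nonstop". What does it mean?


Prefix: non-
Example: nonstop = non- + stop
Meaning = not


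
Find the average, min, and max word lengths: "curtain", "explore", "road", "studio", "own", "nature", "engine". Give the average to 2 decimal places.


Lengths: "curtain"=7, "explore"=7, "road"=4, "studio"=6, "own"=3, "nature"=6, "engine"=6
Sum = 39, Count = 7
Average = 39/7 = 5.57
= avg=5.57, min=3, max=7


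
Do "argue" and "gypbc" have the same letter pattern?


Pattern of "argue": [0, 1, 2, 3, 4]
Pattern of "gypbc": [0, 1, 2, 3, 4]
Patterns match
Same pattern = Yes


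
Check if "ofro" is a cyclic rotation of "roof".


Word: "roof", Candidate: "ofro"
Method: check if candidate is substring of word+word
"roofroof" contains "ofro"? Yes
Is rotation = Yes


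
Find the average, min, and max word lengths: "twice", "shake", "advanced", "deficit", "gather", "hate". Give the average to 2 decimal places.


Lengths: "twice"=5, "shake"=5, "advanced"=8, "deficit"=7, "gather"=6, "hate"=4
Sum = 35, Count = 6
Average = 35/6 = 5.83
= avg=5.83, min=4, max=8


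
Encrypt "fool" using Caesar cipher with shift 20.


Word: "fool"
Shift: 20
Each letter → (letter + shift) mod 26:
  'f' (5) + 20 = 25 → 'z'
  'o' (14) + 20 = 8 → 'i'
  'o' (14) + 20 = 8 → 'i'
  'l' (11) + 20 = 5 → 'f'
Result = "ziif"


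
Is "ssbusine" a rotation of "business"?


Word: "business", Candidate: "ssbusine"
Method: check if candidate is substring of word+word
"businessbusiness" contains "ssbusine"? Yes
Is rotation = Yes


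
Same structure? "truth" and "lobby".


Pattern of "truth": [0, 1, 2, 0, 3]
Pattern of "lobby": [0, 1, 2, 2, 3]
Patterns do not match
Same pattern = No


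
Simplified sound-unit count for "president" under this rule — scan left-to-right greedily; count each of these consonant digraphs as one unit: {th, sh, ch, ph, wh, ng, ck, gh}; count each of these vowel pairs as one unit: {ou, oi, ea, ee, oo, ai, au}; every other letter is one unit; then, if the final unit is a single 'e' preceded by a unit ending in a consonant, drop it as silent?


Word: "president" (9 letters)
Left-to-right scan:
  1. 'p' (letter)
  2. 'r' (letter)
  3. 'e' (letter)
  4. 's' (letter)
  5. 'i' (letter)
  6. 'd' (letter)
  7. 'e' (letter)
  8. 'n' (letter)
  9. 't' (letter)
Units from scan: 9
Sound units = 9 units


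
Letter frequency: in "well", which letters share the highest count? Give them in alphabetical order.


Word: "well"
Letter counts:
  'e': 1
  'l': 2
  'w': 1
Maximum count = 2
Most frequent = 'l' (2 times each)


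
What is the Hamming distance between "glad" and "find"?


Comparing character by character (same length = 4):
  Pos 0: 'g' vs 'f' !=
  Pos 1: 'l' vs 'i' !=
  Pos 2: 'a' vs 'n' !=
  Pos 3: 'd' vs 'd' =
Hamming distance = 3


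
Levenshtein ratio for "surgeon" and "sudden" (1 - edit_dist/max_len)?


Word 1: "surgeon" (length 7)
Word 2: "sudden" (length 6)
One optimal edit sequence:
  1. keep 's'
  2. keep 'u'
  3. substitute 'r' -> 'd'  (+1)
  4. substitute 'g' -> 'd'  (+1)
  5. keep 'e'
  6. delete 'o'  (+1)
  7. keep 'n'
Edit distance = 3
Max length = max(7, 6) = 7
Similarity = 1 - 3/7
= 0.5714


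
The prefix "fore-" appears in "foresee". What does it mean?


Prefix: fore-
Example: foresee = fore- + see
Meaning = before


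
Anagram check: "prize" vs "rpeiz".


Word 1: "prize" → sorted: eiprz
Word 2: "rpeiz" → sorted: eiprz
Same letters? eiprz == eiprz
Anagram = Yes


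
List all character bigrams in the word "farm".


Word: "farm" (length 4)
Number of bigrams = 4 - 2 + 1 = 3
  Position 0: "fa"
  Position 1: "ar"
  Position 2: "rm"
Bigrams = "fa", "ar", "rm"


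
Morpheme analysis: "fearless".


Word: "fearless"
Morphemes: fear / -less
Each morpheme carries meaning
= 2 morphemes


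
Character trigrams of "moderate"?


Word: "moderate" (length 8)
Number of trigrams = 8 - 3 + 1 = 6
  Position 0: "mod"
  Position 1: "ode"
  Position 2: "der"
  Position 3: "era"
  Position 4: "rat"
  Position 5: "ate"
Trigrams = "mod", "ode", "der", "era", "rat", "ate"


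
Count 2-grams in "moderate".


Word: "moderate" (length 8)
Number of 2-grams = length - 2 + 1 = 8 - 2 + 1
= 7


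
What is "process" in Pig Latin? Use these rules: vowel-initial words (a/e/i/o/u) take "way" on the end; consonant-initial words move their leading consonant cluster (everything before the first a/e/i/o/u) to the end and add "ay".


Word: "process"
Starts with consonant(s) → move to end, add 'ay'
Consonant cluster: "pr"
Pig Latin = "ocesspray"


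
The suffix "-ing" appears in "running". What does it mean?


Suffix: -ing
Example: running (run + -ing, with a spelling change)
Meaning = present participle


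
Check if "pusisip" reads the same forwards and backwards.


Word: "pusisip"
Reversed: "pisisup"
Forward == Backward? pusisip != pisisup
Palindrome = No


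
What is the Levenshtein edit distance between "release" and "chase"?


Word 1: "release" (length 7)
Word 2: "chase" (length 5)
One optimal edit sequence (insert/delete/substitute each cost 1):
  1. delete 'r'  (+1)
  2. delete 'e'  (+1)
  3. substitute 'l' -> 'c'  (+1)
  4. substitute 'e' -> 'h'  (+1)
  5. keep 'a'
  6. keep 's'
  7. keep 'e'
Total edit operations: 4
Edit distance = 4
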